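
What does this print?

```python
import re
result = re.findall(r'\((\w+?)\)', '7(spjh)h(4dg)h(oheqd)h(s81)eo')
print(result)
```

Because there's exactly one group, `findall` drops the full match and keeps group 1 from each hit.

['spjh', '4dg', 'oheqd', 's81']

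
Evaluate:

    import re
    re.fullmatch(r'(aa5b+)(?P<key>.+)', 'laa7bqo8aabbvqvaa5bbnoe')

`re.fullmatch` is like wrapping the pattern in `^…$` (in single-line mode).
Here the string isn't matched end-to-end, so the call returns None.

None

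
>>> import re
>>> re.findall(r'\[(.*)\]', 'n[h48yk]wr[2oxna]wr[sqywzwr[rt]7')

['h48yk]wr[2oxna]wr[sqywzwr[rt']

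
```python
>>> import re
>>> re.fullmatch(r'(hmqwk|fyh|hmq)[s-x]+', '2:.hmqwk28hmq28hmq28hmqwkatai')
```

`re.fullmatch` is like wrapping the pattern in `^…$` (in single-line mode).
Here there's no way to consume every character, so the call returns None.

None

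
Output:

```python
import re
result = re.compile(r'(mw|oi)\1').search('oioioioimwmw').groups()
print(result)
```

('oi',)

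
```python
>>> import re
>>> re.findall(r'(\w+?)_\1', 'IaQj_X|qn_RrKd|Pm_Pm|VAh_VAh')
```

['Pm', 'VAh']

After group 1 captures some text, `\1` only succeeds where that same text appears again.
`findall` collects group 1 from each match (2 total).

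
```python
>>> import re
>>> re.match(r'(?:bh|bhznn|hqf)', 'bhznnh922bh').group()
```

'bh'

`|` is ordered: at each position the engine commits to the first alternative that works.
`re.match` won't scan ahead — the pattern has to work from the very first character.
The match spans [0:2] → 'bh'.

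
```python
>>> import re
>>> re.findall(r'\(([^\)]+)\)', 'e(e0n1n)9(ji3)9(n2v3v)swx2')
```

Scanning left to right: at [1:8] match '(e0n1n)', group 1 = 'e0n1n'; at [9:14] match '(ji3)', group 1 = 'ji3'; at [15:22] match '(n2v3v)', group 1 = 'n2v3v'.
With a single group, `findall` returns only what that group captured — 3 items.

['e0n1n', 'ji3', 'n2v3v']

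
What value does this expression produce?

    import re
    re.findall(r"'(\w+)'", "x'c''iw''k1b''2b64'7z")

['c', 'iw', 'k1b', '2b64']

Scanning left to right: at [1:4] match "'c'", group 1 = 'c'; at [4:8] match "'iw'", group 1 = 'iw'; at [8:13] match "'k1b'", group 1 = 'k1b'; at [13:19] match "'2b64'", group 1 = '2b64'.
Because there's exactly one group, `findall` drops the full match and keeps group 1 from each hit.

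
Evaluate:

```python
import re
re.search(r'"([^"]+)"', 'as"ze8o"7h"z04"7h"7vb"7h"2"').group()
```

'"ze8o"'

`re.search` scans for the first position where the pattern succeeds.
The match spans [2:8] → '"ze8o"'.
Captured: group 1 = 'ze8o'.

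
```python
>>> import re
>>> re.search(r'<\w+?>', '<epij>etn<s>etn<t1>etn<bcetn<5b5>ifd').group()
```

'<epij>'

`re.search` scans for the first position where the pattern succeeds.
The match spans [0:6] → '<epij>'.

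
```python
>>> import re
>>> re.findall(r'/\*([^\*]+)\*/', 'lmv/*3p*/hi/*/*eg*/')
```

['3p', 'eg']

With a single group, `findall` returns only what that group captured — 2 items.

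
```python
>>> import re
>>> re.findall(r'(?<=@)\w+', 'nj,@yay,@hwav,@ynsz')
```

['yay', 'hwav', 'ynsz']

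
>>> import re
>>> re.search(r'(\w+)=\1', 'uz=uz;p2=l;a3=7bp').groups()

('uz',)

The backreference `\1` re-matches whatever the first group consumed, character for character.
Unlike `match`, `search` isn't anchored — it looks for the pattern anywhere in the string.
The match spans [0:5] → 'uz=uz'.
Captured: group 1 = 'uz'.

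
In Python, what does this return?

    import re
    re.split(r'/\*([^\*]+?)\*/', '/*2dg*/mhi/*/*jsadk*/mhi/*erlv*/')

['', '2dg', 'mhi/*', 'jsadk', 'mhi', 'erlv', '']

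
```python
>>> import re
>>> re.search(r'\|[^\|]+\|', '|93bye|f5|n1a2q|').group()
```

'|93bye|'

`search` walks the string left to right and returns the first match it finds.
The match spans [0:7] → '|93bye|'.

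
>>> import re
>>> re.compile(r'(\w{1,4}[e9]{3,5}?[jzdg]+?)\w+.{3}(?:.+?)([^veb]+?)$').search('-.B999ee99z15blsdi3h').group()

'B999ee99z15blsdi3h'

The match spans [2:20] → 'B999ee99z15blsdi3h'.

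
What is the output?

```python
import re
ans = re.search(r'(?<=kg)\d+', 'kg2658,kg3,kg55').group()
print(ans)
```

2658

The `(?=…)`/`(?<=…)` assertion just peeks at neighbouring text; it doesn't advance the match position.
The match spans [2:6] → '2658'.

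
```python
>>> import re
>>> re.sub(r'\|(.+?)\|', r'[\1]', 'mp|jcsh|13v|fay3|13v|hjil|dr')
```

'mp[jcsh]13v[fay3]13v[hjil]dr'

The `?` after the quantifier makes it lazy — it takes as little as possible before letting the rest of the pattern try.
Matches: at [2:8] → '|jcsh|'; at [11:17] → '|fay3|'; at [20:26] → '|hjil|'.
`\1` in the replacement pulls in group 1's text for each match.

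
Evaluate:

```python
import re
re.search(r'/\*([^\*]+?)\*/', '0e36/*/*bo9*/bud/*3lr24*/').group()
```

'/*bo9*/'

The match spans [6:13] → '/*bo9*/'.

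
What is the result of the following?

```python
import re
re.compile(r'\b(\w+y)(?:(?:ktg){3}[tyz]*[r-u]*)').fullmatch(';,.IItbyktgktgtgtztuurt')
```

None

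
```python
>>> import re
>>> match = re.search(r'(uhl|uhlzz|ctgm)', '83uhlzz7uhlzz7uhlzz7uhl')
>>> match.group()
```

'uhl'

The regex engine tests alternatives in the order written; an earlier branch that matches wins even if a later one would match more.
Unlike `match`, `search` isn't anchored — it looks for the pattern anywhere in the string.
The match spans [2:5] → 'uhl'.
Captured: group 1 = 'uhl'.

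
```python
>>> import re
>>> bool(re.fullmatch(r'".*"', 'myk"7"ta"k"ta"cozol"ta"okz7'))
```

`re.fullmatch` requires the pattern to consume the entire string.
Here the pattern can't cover the whole string, so the call returns None, and `bool(None)` is False.

False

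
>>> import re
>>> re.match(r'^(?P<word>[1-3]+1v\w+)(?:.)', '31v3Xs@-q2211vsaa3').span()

`re.match` only tries the pattern at the start of the string.
The match spans [0:7] → '31v3Xs@'.

(0, 7)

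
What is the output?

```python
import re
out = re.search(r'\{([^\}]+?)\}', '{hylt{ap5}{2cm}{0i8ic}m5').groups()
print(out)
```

('hylt{ap5',)

Unlike `match`, `search` isn't anchored — it looks for the pattern anywhere in the string.
The match spans [0:10] → '{hylt{ap5}'.
Captured: group 1 = 'hylt{ap5'.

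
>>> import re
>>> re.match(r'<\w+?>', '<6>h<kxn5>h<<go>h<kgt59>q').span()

(0, 3)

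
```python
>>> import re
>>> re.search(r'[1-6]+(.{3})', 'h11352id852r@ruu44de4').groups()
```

The match spans [1:9] → '11352id8'.
Captured: group 1 = 'id8'.

('id8',)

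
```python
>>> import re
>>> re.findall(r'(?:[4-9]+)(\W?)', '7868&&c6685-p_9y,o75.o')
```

This matches one or more of a character in [4-9] (non-capturing group); then optionally a non-word character (captured).
Matches: at [0:5] match '7868&', group 1 = '&'; at [7:12] match '6685-', group 1 = '-'; at [14:15] match '9', group 1 = ''; at [18:21] match '75.', group 1 = '.'.
With a single group, `findall` returns only what that group captured — 4 items.

['&', '-', '', '.']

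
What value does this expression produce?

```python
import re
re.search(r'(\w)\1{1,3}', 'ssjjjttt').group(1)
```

A backreference is literal: `\1` must see the identical characters the first group matched.
`re.search` scans for the first position where the pattern succeeds.
The match spans [0:2] → 'ss'.
Captured: group 1 = 's'.

's'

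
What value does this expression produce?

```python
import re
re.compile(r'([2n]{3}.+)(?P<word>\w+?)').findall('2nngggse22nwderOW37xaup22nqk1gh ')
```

Pattern: exactly 3 of one of [2n], then one or more of any character (captured); then one or more of a word character (lazy) (captured as 'word').
Scanning left to right: at [0:31] match '2nngggse22nwderOW37xaup22nqk1gh', groups = ('2nngggse22nwderOW37xaup22nqk1g', 'h').
With 2 capturing groups, `findall` returns a 2-tuple per match.

[('2nngggse22nwderOW37xaup22nqk1g', 'h')]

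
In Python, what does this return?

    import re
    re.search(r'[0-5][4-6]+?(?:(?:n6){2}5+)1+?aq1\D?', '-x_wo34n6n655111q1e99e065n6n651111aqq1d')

None

Here no position works, so the call returns None.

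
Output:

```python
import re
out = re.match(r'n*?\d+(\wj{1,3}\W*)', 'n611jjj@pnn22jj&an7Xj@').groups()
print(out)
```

('jjj@',)

The pattern matches zero or more of the literal 'n' (lazy), then one or more of a digit; then a word character, then 1 to 3 of a literal 'j', then zero or more of a non-word character (captured).
`re.match` only tries the pattern at the start of the string.
The match spans [0:8] → 'n611jjj@'.
Captured: group 1 = 'jjj@'.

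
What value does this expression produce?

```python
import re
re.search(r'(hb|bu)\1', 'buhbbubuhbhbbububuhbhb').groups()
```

After group 1 captures some text, `\1` only succeeds where that same text appears again.
`re.search` scans for the first position where the pattern succeeds.
The match spans [4:8] → 'bubu'.
Captured: group 1 = 'bu'.

('bu',)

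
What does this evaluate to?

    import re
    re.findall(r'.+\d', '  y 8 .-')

['  y 8']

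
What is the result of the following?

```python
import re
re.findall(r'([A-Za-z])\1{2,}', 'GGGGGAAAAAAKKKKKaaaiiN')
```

After group 1 captures some text, `\1` only succeeds where that same text appears again.
With a single group, `findall` returns only what that group captured — 4 items.

['G', 'A', 'K', 'a']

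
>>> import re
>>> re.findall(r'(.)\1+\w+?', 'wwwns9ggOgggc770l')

['w', 'g', 'g', '7']

A backreference is literal: `\1` must see the identical characters the first group matched.
`findall` collects group 1 from each match (4 total).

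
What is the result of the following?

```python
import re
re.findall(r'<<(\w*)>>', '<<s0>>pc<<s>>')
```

['s0', 's']

Matches: at [0:6] match '<<s0>>', group 1 = 's0'; at [8:13] match '<<s>>', group 1 = 's'.
`findall` collects group 1 from each match (2 total).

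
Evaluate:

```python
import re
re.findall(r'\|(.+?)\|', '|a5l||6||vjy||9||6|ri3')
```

['a5l', '6', 'vjy', '9', '6']

With a single group, `findall` returns only what that group captured — 5 items.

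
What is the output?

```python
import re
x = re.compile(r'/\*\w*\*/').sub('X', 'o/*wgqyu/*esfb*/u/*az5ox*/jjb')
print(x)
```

o/*wgqyuXuXjjb

Matches: at [8:16] → '/*esfb*/'; at [17:26] → '/*az5ox*/'.
`sub` substitutes 'X' at each match site.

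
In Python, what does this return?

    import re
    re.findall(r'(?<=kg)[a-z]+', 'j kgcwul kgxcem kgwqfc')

Because the assertion is zero-width, the text it checks is not consumed and won't appear in the result.
No capturing groups, so `findall` returns the 3 full match strings.

['cwul', 'xcem', 'wqfc']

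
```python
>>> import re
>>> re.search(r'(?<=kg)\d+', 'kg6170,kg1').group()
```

'6170'

The `(?=…)`/`(?<=…)` assertion just peeks at neighbouring text; it doesn't advance the match position.
`search` walks the string left to right and returns the first match it finds.
The match spans [2:6] → '6170'.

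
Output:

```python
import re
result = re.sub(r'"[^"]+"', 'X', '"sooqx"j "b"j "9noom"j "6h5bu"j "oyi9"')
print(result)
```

Xj Xj Xj Xj X

Every occurrence is swapped for 'X'.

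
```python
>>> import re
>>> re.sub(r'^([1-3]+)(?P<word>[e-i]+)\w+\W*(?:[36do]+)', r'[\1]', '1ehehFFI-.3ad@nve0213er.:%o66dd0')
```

'[1]ad@nve0213er.:%o66dd0'

Pattern: anchored at the start of the string; then one or more of a character in [1-3] (captured); then one or more of a character in [e-i] (captured as 'word'); then one or more of a word character, then zero or more of a non-word character; then one or more of one of [36do] (non-capturing group).
Matches: at [0:11] → '1ehehFFI-.3'.
The replacement refers to a captured group, so each match is rewritten using its own captured text.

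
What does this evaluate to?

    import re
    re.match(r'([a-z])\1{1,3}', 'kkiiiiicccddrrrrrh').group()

`\1` is not a pattern — it's the concrete string captured by group 1, re-applied verbatim.
`re.match` won't scan ahead — the pattern has to work from the very first character.
The match spans [0:2] → 'kk'.
Captured: group 1 = 'k'.

'kk'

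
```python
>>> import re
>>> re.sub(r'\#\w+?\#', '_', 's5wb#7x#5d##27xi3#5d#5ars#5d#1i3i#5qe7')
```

's5wb_5d#_5d_5d_5qe7'

`sub` substitutes '_' at each match site.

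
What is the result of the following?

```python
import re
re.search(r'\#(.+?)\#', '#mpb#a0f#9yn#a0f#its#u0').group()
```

'#mpb#'

A `+?`/`*?`/`{m,n}?` starts at its minimum and grows only as far as needed for what follows to match.
The match spans [0:5] → '#mpb#'.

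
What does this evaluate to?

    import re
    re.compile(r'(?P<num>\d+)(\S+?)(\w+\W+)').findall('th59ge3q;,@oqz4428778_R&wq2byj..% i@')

[('59', 'g', 'e3q;,@'), ('4428778', '_', 'R&'), ('2', 'b', 'yj..% ')]

With the lazy modifier that quantifier settles for the fewest repetitions that let the rest of the pattern succeed (the atoms after it are unaffected and can still be greedy).
Multiple groups make `findall` return tuples — one 3-tuple for each match.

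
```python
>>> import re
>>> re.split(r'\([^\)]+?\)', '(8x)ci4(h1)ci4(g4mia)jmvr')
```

['', 'ci4', 'ci4', 'jmvr']

The string is cut at each match, leaving 4 pieces.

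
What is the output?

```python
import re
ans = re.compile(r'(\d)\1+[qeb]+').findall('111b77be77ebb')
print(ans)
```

['1', '7', '7']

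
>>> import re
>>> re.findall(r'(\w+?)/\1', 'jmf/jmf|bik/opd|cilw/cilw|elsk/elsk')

The backreference `\1` re-matches whatever the first group consumed, character for character.
One capturing group, so `findall` returns just the captured substring from each match — 3 in all.

['jmf', 'cilw', 'elsk']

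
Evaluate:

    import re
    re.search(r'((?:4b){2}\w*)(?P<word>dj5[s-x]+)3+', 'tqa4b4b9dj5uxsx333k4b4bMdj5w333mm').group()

'4b4b9dj5uxsx333k4b4bMdj5w333'

Pattern: the literal '4b' repeated 2 times, then zero or more of a word character (captured); then the literal 'dj5', then one or more of a character in [s-x] (captured as 'word'); then one or more of a literal '3'.
Unlike `match`, `search` isn't anchored — it looks for the pattern anywhere in the string.
The match spans [3:31] → '4b4b9dj5uxsx333k4b4bMdj5w333'.
Captured: group 1 = '4b4b9dj5uxsx333k4b4bM', group 2 = 'dj5w'.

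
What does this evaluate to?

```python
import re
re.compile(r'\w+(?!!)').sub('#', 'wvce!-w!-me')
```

Because the assertion is negative and zero-width, positions next to the forbidden text are skipped.
Matches: at [0:3] → 'wvc'; at [9:11] → 'me'.
Every occurrence is swapped for '#'.

'#e!-w!-#'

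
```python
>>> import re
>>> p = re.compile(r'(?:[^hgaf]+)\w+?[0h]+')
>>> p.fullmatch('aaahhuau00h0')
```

None

The pattern matches one or more of any character except [hgaf] (non-capturing group); then one or more of a word character (lazy); then one or more of one of [0h].
`fullmatch` succeeds only if the pattern covers the string from start to end.
Here the string isn't matched end-to-end, so the call returns None.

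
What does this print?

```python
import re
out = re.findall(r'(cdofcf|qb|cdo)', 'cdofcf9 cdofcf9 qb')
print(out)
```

Branches in `(...|...)` are attempted left-to-right; the first branch that allows the whole pattern to succeed is taken.
Walking the string: at [0:6] match 'cdofcf', group 1 = 'cdofcf'; at [8:14] match 'cdofcf', group 1 = 'cdofcf'; at [16:18] match 'qb', group 1 = 'qb'.
`findall` collects group 1 from each match (3 total).

['cdofcf', 'cdofcf', 'qb']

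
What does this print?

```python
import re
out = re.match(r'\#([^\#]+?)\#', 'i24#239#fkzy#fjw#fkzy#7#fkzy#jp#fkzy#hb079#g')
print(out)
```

None

`re.match` only tries the pattern at the start of the string.
Here the pattern fails at index 0, so the call returns None.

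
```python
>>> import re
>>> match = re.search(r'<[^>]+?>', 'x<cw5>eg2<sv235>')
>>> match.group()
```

`re.search` scans for the first position where the pattern succeeds.
The match spans [1:6] → '<cw5>'.

'<cw5>'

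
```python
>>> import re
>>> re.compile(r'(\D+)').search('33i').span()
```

This matches one or more of a non-digit (captured).
`search` walks the string left to right and returns the first match it finds.
The match spans [2:3] → 'i'.
Captured: group 1 = 'i'.

(2, 3)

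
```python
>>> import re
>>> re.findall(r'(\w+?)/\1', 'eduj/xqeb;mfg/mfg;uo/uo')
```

['mfg', 'uo']

A backreference is literal: `\1` must see the identical characters the first group matched.
Matches: at [10:17] match 'mfg/mfg', group 1 = 'mfg'; at [18:23] match 'uo/uo', group 1 = 'uo'.
One capturing group, so `findall` returns just the captured substring from each match — 2 in all.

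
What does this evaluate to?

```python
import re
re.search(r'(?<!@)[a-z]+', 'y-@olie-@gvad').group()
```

The negative lookahead/lookbehind blocks any match where the forbidden context is present.
The match spans [0:1] → 'y'.

'y'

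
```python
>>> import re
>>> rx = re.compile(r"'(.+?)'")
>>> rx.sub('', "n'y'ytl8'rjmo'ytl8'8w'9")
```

'nytl8ytl89'

The `?` after the quantifier makes it lazy — it takes as little as possible before letting the rest of the pattern try.
Matches: at [1:4] → "'y'"; at [8:14] → "'rjmo'"; at [18:22] → "'8w'".
Every occurrence is swapped for ''.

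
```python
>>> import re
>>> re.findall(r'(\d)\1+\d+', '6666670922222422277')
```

After group 1 captures some text, `\1` only succeeds where that same text appears again.
Matches: at [0:19] match '6666670922222422277', group 1 = '6'.
With a single group, `findall` returns only what that group captured — 1 item.

['6']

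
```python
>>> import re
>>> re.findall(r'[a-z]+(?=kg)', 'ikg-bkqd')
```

['i']

The positive lookaround only admits positions where the adjacent text matches; those characters stay outside the span.
`findall` yields the raw match text (1 of them) because the pattern has no groups.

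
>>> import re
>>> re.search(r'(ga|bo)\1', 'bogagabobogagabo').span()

(2, 6)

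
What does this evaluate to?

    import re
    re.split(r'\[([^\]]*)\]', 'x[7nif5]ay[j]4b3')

With a capturing group present, the delimiter's captured portion is kept in the result list.

['x', '7nif5', 'ay', 'j', '4b3']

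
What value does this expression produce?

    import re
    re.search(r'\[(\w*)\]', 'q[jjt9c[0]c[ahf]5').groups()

`re.search` scans for the first position where the pattern succeeds.
The match spans [7:10] → '[0]'.
Captured: group 1 = '0'.

('0',)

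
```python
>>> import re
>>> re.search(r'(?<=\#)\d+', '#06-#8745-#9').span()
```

(1, 3)

The positive lookaround only admits positions where the adjacent text matches; those characters stay outside the span.
The match spans [1:3] → '06'.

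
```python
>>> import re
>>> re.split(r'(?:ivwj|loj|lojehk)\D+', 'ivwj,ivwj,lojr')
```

The string is cut at each match, leaving 2 pieces.

['', '']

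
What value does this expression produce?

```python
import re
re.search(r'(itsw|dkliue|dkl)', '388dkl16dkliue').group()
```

'dkl'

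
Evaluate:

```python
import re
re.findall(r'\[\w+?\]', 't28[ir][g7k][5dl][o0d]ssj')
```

Scanning left to right: at [3:7] → '[ir]'; at [7:12] → '[g7k]'; at [12:17] → '[5dl]'; at [17:22] → '[o0d]'.
`findall` yields the raw match text (4 of them) because the pattern has no groups.

['[ir]', '[g7k]', '[5dl]', '[o0d]']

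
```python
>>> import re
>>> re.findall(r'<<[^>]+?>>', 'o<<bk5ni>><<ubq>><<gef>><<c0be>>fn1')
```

['<<bk5ni>>', '<<ubq>>', '<<gef>>', '<<c0be>>']

Since nothing is captured, `findall` lists the 4 matched substrings directly.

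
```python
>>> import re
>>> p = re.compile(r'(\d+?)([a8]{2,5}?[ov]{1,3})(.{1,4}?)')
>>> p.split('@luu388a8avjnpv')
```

Because the quantifier is non-greedy, it stops expanding at the earliest point where the rest of the pattern can succeed.
Because the pattern has a capturing group, `split` also inserts each captured text between the pieces.

['@luu', '3', '88a8av', 'j', 'npv']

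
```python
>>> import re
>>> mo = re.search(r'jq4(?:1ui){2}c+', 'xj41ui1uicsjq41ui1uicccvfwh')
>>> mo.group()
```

'jq41ui1uiccc'

This matches the literal 'jq4', then the literal '1ui' repeated 2 times; then one or more of a literal 'c'.
`search` walks the string left to right and returns the first match it finds.
The match spans [11:23] → 'jq41ui1uiccc'.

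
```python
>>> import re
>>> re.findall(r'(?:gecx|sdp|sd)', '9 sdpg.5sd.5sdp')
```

['sdp', 'sd', 'sdp']

`|` is ordered: at each position the engine commits to the first alternative that works.
No capturing groups, so `findall` returns the 3 full match strings.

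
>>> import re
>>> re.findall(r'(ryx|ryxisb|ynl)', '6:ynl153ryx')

['ynl', 'ryx']

One capturing group, so `findall` returns just the captured substring from each match — 2 in all.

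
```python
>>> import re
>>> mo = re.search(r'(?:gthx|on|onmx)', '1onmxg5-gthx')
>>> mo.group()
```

'on'

Alternation isn't longest-match — the leftmost alternative that fits at this position is chosen.
`re.search` tries every starting position until one works.
The match spans [1:3] → 'on'.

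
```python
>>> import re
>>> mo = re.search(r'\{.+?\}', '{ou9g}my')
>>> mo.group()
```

`re.search` scans for the first position where the pattern succeeds.
The match spans [0:6] → '{ou9g}'.

'{ou9g}'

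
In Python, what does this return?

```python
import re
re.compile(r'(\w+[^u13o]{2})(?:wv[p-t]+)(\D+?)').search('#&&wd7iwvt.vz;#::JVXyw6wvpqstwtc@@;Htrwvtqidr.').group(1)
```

The match spans [3:11] → 'wd7iwvt.'.
Captured: group 1 = 'wd7i', group 2 = '.'.

'wd7i'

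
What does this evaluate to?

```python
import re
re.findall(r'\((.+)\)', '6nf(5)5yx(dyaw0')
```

['5']

Scanning left to right: at [3:6] match '(5)', group 1 = '5'.
`findall` collects group 1 from the one match (1 total).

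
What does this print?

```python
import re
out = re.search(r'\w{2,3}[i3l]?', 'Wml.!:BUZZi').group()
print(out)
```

Wml

This matches 2 to 3 of a word character; then optionally one of [i3l].
`search` walks the string left to right and returns the first match it finds.
The match spans [0:3] → 'Wml'.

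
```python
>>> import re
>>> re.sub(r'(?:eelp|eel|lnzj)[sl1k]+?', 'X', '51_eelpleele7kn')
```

'51_Xeele7kn'

Matches: at [3:8] → 'eelpl'.
Each match is replaced by 'X'.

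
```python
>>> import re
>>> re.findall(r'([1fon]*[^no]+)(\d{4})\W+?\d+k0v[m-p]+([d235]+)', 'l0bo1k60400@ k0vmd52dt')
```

[]

Pattern: zero or more of one of [1fon], then one or more of any character except [no] (captured); then exactly 4 of a digit (captured); then one or more of a non-word character (lazy), then one or more of a digit, then the literal 'k0v'; then one or more of a character in [m-p]; then one or more of one of [d235] (captured).
`findall` packs the 3 group values into a tuple for every match.
Nothing in the string satisfies the pattern, so the list is empty.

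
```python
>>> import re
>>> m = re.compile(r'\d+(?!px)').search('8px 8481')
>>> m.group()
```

'8481'

The negative lookahead/lookbehind blocks any match where the forbidden context is present.
`re.search` tries every starting position until one works.
The match spans [4:8] → '8481'.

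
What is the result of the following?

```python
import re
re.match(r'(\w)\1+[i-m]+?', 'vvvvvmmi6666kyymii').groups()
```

After group 1 captures some text, `\1` only succeeds where that same text appears again.
With `match`, the pattern is implicitly anchored at the beginning.
The match spans [0:6] → 'vvvvvm'.
Captured: group 1 = 'v'.

('v',)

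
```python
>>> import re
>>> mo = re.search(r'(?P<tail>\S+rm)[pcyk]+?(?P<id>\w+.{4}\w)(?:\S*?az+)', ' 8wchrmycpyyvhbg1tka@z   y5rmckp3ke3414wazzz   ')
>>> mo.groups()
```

('y5rm', 'kp3ke3414w')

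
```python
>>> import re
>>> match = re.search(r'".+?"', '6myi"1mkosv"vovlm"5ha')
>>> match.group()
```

'"1mkosv"'

Because the quantifier is non-greedy, it stops expanding at the earliest point where the rest of the pattern can succeed.
The match spans [4:12] → '"1mkosv"'.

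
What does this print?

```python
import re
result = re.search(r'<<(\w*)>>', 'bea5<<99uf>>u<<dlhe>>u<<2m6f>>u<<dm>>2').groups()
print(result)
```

('99uf',)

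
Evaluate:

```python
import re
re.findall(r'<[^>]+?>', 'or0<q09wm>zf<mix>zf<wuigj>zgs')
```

Matches: at [3:10] → '<q09wm>'; at [12:17] → '<mix>'; at [19:26] → '<wuigj>'.
Since nothing is captured, `findall` lists the 3 matched substrings directly.

['<q09wm>', '<mix>', '<wuigj>']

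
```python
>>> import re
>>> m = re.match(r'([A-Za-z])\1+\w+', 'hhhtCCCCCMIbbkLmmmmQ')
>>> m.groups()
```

('h',)

The match spans [0:20] → 'hhhtCCCCCMIbbkLmmmmQ'.
Captured: group 1 = 'h'.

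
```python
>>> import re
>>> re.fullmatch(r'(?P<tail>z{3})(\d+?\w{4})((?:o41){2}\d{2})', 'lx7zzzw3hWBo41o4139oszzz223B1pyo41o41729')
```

None

The pattern matches exactly 3 of a literal 'z' (captured as 'tail'); then one or more of a digit (lazy), then exactly 4 of a word character (captured); then the literal 'o41' repeated 2 times, then exactly 2 of a digit (captured).
`re.fullmatch` requires the pattern to consume the entire string.
Here the pattern can't cover the whole string, so the call returns None.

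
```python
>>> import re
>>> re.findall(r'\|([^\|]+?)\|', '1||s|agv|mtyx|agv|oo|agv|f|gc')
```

['s', 'mtyx', 'oo', 'f']

With a single group, `findall` returns only what that group captured — 4 items.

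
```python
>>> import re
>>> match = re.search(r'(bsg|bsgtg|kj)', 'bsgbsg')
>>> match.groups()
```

('bsg',)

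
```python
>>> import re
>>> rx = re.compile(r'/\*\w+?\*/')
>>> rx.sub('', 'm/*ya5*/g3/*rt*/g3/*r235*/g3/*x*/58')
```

'mg3g3g358'

Matches: at [1:8] → '/*ya5*/'; at [10:16] → '/*rt*/'; at [18:26] → '/*r235*/'; at [28:33] → '/*x*/'.
Every occurrence is swapped for ''.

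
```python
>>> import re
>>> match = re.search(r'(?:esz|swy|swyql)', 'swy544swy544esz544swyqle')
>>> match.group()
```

The match spans [0:3] → 'swy'.

'swy'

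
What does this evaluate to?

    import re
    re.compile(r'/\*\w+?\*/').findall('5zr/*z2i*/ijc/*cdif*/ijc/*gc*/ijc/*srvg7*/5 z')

Matches: at [3:10] → '/*z2i*/'; at [13:21] → '/*cdif*/'; at [24:30] → '/*gc*/'; at [33:42] → '/*srvg7*/'.
With no groups in the pattern, `findall` gives back each whole match — 4 here.

['/*z2i*/', '/*cdif*/', '/*gc*/', '/*srvg7*/']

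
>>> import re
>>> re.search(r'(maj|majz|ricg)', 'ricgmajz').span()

(0, 4)

Unlike `match`, `search` isn't anchored — it looks for the pattern anywhere in the string.
The match spans [0:4] → 'ricg'.
Captured: group 1 = 'ricg'.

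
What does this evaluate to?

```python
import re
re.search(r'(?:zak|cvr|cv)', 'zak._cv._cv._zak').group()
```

'zak'

The match spans [0:3] → 'zak'.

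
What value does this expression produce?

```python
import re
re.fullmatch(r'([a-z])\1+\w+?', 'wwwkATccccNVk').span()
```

`\1` has to match the exact text group 1 already captured.
`fullmatch` succeeds only if the pattern covers the string from start to end.
The match spans [0:13] → 'wwwkATccccNVk'.
Captured: group 1 = 'w'.

(0, 13)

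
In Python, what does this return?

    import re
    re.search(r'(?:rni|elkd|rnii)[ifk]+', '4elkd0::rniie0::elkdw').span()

`re.search` tries every starting position until one works.
The match spans [8:12] → 'rnii'.

(8, 12)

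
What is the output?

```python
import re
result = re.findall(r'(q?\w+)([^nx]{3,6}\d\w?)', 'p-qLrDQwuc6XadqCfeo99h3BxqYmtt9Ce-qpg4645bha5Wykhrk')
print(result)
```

The pattern matches optionally the literal 'q', then one or more of a word character (captured); then 3 to 6 of any character except [nx], then a digit, then optionally a word character (captured).
With 2 capturing groups, `findall` returns a 2-tuple per match.

[('qLrDQwuc6XadqCfeo99h3BxqYmtt9Ce', '-qpg4645')]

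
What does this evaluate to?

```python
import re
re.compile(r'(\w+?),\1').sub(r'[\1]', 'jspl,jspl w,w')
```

'[jspl] [w]'

`\1` is not a pattern — it's the concrete string captured by group 1, re-applied verbatim.
`\1` in the replacement pulls in group 1's text for each match.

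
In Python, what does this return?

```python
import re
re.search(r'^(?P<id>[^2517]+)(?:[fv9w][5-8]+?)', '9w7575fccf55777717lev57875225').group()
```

'9w7'

The pattern matches anchored at the start of the string; then one or more of any character except [2517] (captured as 'id'); then one of [fv9w], then one or more of a character in [5-8] (lazy) (non-capturing group).
`re.search` tries every starting position until one works.
The match spans [0:3] → '9w7'.
Captured: group 1 = '9'.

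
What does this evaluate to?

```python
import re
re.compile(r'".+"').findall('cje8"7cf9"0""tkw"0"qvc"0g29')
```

Scanning left to right: at [4:23] → '"7cf9"0""tkw"0"qvc"'.
With no groups in the pattern, `findall` gives back each whole match — 1 here.

['"7cf9"0""tkw"0"qvc"']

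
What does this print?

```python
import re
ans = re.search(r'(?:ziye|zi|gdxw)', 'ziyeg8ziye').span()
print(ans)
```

The regex engine tests alternatives in the order written; an earlier branch that matches wins even if a later one would match more.
`re.search` tries every starting position until one works.
The match spans [0:4] → 'ziye'.

(0, 4)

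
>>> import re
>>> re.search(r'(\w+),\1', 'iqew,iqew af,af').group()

'iqew,iqew'

The backreference `\1` re-matches whatever the first group consumed, character for character.
The match spans [0:9] → 'iqew,iqew'.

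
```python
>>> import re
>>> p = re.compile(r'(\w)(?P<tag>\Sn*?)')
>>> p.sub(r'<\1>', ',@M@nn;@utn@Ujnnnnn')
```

The pattern matches a word character (captured); then a non-whitespace character, then zero or more of a literal 'n' (lazy) (captured as 'tag').
Matches: at [2:4] → 'M@'; at [4:6] → 'nn'; at [8:10] → 'ut'; at [10:12] → 'n@'; at [12:14] → 'Uj'; ….
`\1` in the replacement pulls in group 1's text for each match.

',@<M><n>;@<u><n><U><n><n>n'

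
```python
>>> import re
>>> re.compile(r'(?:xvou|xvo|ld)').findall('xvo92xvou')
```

['xvo', 'xvou']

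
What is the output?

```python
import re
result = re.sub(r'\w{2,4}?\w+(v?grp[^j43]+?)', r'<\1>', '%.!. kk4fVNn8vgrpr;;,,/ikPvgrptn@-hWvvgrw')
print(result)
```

%.!. <grpr>;;,,/<grpt>n@-hWvvgrw

Because the quantifier is non-greedy, it stops expanding at the earliest point where the rest of the pattern can succeed.
The replacement refers to a captured group, so each match is rewritten using its own captured text.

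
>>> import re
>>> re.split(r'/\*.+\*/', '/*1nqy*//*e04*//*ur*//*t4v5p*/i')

Splitting on the pattern gives 2 pieces.

['', 'i']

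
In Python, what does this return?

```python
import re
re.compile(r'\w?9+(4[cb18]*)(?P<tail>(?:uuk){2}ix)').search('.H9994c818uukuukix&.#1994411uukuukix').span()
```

Pattern: optionally a word character, then one or more of a literal '9'; then the literal '4', then zero or more of one of [cb18] (captured); then the literal 'uuk' repeated 2 times, then the literal 'ix' (captured as 'tail').
`search` walks the string left to right and returns the first match it finds.
The match spans [1:18] → 'H9994c818uukuukix'.
Captured: group 1 = '4c818', group 2 = 'uukuukix'.

(1, 18)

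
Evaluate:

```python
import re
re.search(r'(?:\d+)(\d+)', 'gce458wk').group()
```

'458'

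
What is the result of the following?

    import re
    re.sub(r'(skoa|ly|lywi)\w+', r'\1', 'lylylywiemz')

'ly'

Matches: at [0:11] → 'lylylywiemz'.
`\1` in the replacement pulls in group 1's text for each match.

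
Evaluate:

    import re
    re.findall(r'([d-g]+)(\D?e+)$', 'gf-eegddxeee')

[('eegdd', 'xeee')]

Pattern: one or more of a character in [d-g] (captured); then optionally a non-digit, then one or more of a literal 'e' (captured); then anchored at the end.
Scanning left to right: at [3:12] match 'eegddxeee', groups = ('eegdd', 'xeee').
`findall` packs the 2 group values into a tuple for every match.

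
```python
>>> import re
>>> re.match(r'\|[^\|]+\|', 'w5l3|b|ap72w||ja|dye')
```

`re.match` won't scan ahead — the pattern has to work from the very first character.
Here the pattern fails at index 0, so the call returns None.

None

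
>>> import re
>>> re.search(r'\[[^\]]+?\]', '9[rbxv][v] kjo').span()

The match spans [1:7] → '[rbxv]'.

(1, 7)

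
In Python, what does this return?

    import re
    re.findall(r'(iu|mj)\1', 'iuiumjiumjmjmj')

A backreference is literal: `\1` must see the identical characters the first group matched.
Scanning left to right: at [0:4] match 'iuiu', group 1 = 'iu'; at [8:12] match 'mjmj', group 1 = 'mj'.
Because there's exactly one group, `findall` drops the full match and keeps group 1 from each hit.

['iu', 'mj']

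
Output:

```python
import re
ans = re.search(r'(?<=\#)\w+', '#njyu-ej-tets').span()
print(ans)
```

(1, 5)

The lookaround is zero-width — it requires the adjacent text to match without consuming it, so the asserted text isn't part of the match.
`re.search` scans for the first position where the pattern succeeds.
The match spans [1:5] → 'njyu'.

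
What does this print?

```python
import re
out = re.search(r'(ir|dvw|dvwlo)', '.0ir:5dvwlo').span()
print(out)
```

The match spans [2:4] → 'ir'.

(2, 4)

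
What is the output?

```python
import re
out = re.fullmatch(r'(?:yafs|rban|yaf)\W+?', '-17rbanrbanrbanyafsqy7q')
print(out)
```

`re.fullmatch` is like wrapping the pattern in `^…$` (in single-line mode).
Here the string isn't matched end-to-end, so the call returns None.

None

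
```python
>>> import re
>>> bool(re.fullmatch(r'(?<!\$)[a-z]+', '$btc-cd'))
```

False

A negative assertion filters positions out without eating any characters.
For `fullmatch`, every character of the input must be accounted for by the pattern.
Here the pattern can't cover the whole string, so the call returns None, and `bool(None)` is False.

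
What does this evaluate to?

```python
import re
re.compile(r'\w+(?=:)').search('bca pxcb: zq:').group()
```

'pxcb'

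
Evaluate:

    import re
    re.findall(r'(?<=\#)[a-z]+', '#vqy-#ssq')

The lookaround is zero-width — it requires the adjacent text to match without consuming it, so the asserted text isn't part of the match.
Matches: at [1:4] → 'vqy'; at [6:9] → 'ssq'.
`findall` yields the raw match text (2 of them) because the pattern has no groups.

['vqy', 'ssq']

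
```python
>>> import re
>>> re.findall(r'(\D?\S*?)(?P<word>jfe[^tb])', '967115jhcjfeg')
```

The pattern matches optionally a non-digit, then zero or more of a non-whitespace character (lazy) (captured); then the literal 'jfe', then any character except [tb] (captured as 'word').
Scanning left to right: at [0:13] match '967115jhcjfeg', groups = ('967115jhc', 'jfeg').
Multiple groups make `findall` return tuples — one 2-tuple for the one match.

[('967115jhc', 'jfeg')]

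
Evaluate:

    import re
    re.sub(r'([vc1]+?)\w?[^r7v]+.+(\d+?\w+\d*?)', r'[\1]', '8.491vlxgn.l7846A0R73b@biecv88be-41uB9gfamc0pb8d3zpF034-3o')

Because the quantifier is non-greedy, it stops expanding at the earliest point where the rest of the pattern can succeed.
`\1` in the replacement pulls in group 1's text for each match.

'8.49[1]'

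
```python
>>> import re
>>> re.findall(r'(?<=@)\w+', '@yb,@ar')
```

['yb', 'ar']

The `(?=…)`/`(?<=…)` assertion just peeks at neighbouring text; it doesn't advance the match position.
No capturing groups, so `findall` returns the 2 full match strings.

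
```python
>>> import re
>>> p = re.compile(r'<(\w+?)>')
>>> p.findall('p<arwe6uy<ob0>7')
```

['ob0']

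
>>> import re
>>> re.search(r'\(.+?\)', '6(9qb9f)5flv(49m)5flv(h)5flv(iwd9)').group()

'(9qb9f)'

Because the quantifier is non-greedy, it stops expanding at the earliest point where the rest of the pattern can succeed.
`re.search` scans for the first position where the pattern succeeds.
The match spans [1:8] → '(9qb9f)'.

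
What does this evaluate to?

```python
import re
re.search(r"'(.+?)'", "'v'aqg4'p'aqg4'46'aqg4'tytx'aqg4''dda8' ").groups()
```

('v',)

Because the quantifier is non-greedy, it stops expanding at the earliest point where the rest of the pattern can succeed.
Unlike `match`, `search` isn't anchored — it looks for the pattern anywhere in the string.
The match spans [0:3] → "'v'".
Captured: group 1 = 'v'.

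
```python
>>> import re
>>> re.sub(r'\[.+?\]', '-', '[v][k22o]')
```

Lazy quantifiers expand one character at a time until the remainder of the pattern can match.
Every occurrence is swapped for '-'.

'--'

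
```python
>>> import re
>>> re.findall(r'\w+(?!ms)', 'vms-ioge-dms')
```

['vms', 'ioge', 'dms']

A negative assertion filters positions out without eating any characters.
Walking the string: at [0:3] → 'vms'; at [4:8] → 'ioge'; at [9:12] → 'dms'.
No capturing groups, so `findall` returns the 3 full match strings.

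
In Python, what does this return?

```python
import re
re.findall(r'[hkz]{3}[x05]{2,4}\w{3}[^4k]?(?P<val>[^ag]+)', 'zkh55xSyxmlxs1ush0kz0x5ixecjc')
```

Pattern: exactly 3 of one of [hkz], then 2 to 4 of one of [x05], then exactly 3 of a word character; then optionally any character except [4k]; then one or more of any character except [ag] (captured as 'val').
Because there's exactly one group, `findall` drops the full match and keeps group 1 from the one hit.

['lxs1ush0kz0x5ixecjc']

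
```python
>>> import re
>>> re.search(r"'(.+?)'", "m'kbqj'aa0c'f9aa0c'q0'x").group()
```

"'kbqj'"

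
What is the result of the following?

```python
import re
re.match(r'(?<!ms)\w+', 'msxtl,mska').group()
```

'msxtl'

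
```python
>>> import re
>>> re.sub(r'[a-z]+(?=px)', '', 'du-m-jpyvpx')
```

Because the assertion is zero-width, the text it checks is not consumed and won't appear in the result.
Matches: at [5:9] → 'jpyv'.
Every occurrence is swapped for ''.

'du-m-px'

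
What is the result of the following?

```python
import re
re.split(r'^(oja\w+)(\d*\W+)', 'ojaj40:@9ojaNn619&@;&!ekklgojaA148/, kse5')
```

['', 'ojaj40', ':@', '9ojaNn619&@;&!ekklgojaA148/, kse5']

The pattern matches anchored at the start of the string; then the literal 'oja', then one or more of a word character (captured); then zero or more of a digit, then one or more of a non-word character (captured).
Matches to split on: at [0:8] → 'ojaj40:@'.
The group in the pattern means `split` returns the separators' captures alongside the pieces.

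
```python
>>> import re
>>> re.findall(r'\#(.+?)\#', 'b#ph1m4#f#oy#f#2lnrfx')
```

['ph1m4', 'oy']

Walking the string: at [1:8] match '#ph1m4#', group 1 = 'ph1m4'; at [9:13] match '#oy#', group 1 = 'oy'.
`findall` collects group 1 from each match (2 total).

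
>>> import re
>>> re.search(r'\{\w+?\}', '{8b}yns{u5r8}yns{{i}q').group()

'{8b}'

The match spans [0:4] → '{8b}'.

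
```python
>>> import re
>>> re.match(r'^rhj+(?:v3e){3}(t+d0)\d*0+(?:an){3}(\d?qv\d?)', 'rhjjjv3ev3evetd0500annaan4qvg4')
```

None

This matches anchored at the start of the string; then the literal 'rh', then one or more of the literal 'j', then the literal 'v3e' repeated 3 times; then one or more of a literal 't', then the literal 'd0' (captured); then zero or more of a digit, then one or more of the literal '0', then the literal 'an' repeated 3 times; then optionally a digit, then the literal 'qv', then optionally a digit (captured).
With `match`, the pattern is implicitly anchored at the beginning.
Here the pattern fails at index 0, so the call returns None.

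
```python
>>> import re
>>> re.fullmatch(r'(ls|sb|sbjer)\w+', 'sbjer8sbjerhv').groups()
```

The match spans [0:13] → 'sbjer8sbjerhv'.
Captured: group 1 = 'sb'.

('sb',)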